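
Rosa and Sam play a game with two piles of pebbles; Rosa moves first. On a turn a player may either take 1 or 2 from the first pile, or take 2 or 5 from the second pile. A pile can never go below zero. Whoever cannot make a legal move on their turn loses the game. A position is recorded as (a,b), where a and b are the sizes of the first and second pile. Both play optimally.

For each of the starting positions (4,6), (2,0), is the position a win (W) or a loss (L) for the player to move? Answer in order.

(4,6): L, (2,0): W

Use the standard recursion: the mover loses at a terminal position; elsewhere, the mover wins exactly when some move hands the opponent an L position.
No move ever increases a pile, so every position that can arise here has a ≤ 4 and b ≤ 6; it is enough to label the cells with 0 ≤ a ≤ 4 and 0 ≤ b ≤ 6.
Every move lowers a or b (never raises either), so fill the grid row by row in increasing a, and left to right within a row: each cell's successors are then already labelled.
      b=0  b=1  b=2  b=3  b=4  b=5  b=6
a=0:    L    L    W    W    L    W    W
a=1:    W    W    L    L    W    W    L
a=2:    W    W    W    W    W    L    W
a=3:    L    L    W    W    L    W    W
a=4:    W    W    L    L    W    W    L
Cells with no legal move (terminal, hence L): (0,0), (0,1).
The remaining L cells, each justified by listing all of its moves:
(0,4): the only move is to (0,2)(W), a W ⇒ L
(1,2): moves to (0,2)(W), (1,0)(W); every one is W ⇒ L
(1,3): moves to (0,3)(W), (1,1)(W); every one is W ⇒ L
(1,6): moves to (0,6)(W), (1,4)(W), (1,1)(W); every one is W ⇒ L
(2,5): moves to (1,5)(W), (0,5)(W), (2,3)(W), (2,0)(W); every one is W ⇒ L
(3,0): moves to (2,0)(W), (1,0)(W); every one is W ⇒ L
(3,1): moves to (2,1)(W), (1,1)(W); every one is W ⇒ L
(3,4): moves to (2,4)(W), (1,4)(W), (3,2)(W); every one is W ⇒ L
(4,2): moves to (3,2)(W), (2,2)(W), (4,0)(W); every one is W ⇒ L
(4,3): moves to (3,3)(W), (2,3)(W), (4,1)(W); every one is W ⇒ L
(4,6): moves to (3,6)(W), (2,6)(W), (4,4)(W), (4,1)(W); every one is W ⇒ L
Every other cell has at least one move into one of the L cells above, so it is W.
(4,6): one of the L cells justified above, so L
(2,0): the move to (0,0) reaches an L cell, so W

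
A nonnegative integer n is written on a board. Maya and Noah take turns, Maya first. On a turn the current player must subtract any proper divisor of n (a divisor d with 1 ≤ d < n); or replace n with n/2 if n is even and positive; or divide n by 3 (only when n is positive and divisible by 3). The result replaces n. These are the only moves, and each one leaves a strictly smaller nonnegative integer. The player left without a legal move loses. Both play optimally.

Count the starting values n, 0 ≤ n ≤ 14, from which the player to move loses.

7

Build the W/L table. Terminal = L. A non-terminal position is W if it has a move to some L; otherwise it is L.
n=0: no move → L
n=1: no move → L
n=2: can move to 1, which is L ⇒ W
n=3: can move to 1, which is L ⇒ W
n=4: moves to 2(W), 3(W); every one is W ⇒ L
n=5: can move to 4, which is L ⇒ W
n=6: can move to 4, which is L ⇒ W
n=7: the only move is to 6(W), a W ⇒ L
n=8: can move to 4, which is L ⇒ W
n=9: moves to 3(W), 6(W), 8(W); every one is W ⇒ L
n=10: can move to 9, which is L ⇒ W
n=11: the only move is to 10(W), a W ⇒ L
n=12: can move to 4, which is L ⇒ W
n=13: the only move is to 12(W), a W ⇒ L
n=14: can move to 7, which is L ⇒ W
L entries with 0 ≤ n ≤ 14: n = 0, 1, 4, 7, 9, 11, 13; that makes 7.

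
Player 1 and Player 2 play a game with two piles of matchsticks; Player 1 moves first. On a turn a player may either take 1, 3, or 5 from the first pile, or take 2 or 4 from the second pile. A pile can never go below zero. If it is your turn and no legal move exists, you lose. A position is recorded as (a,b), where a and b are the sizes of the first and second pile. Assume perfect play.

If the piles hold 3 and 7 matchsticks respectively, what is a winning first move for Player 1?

Move to (2,7).

Use the standard recursion: the mover loses at a terminal position; elsewhere, the mover wins exactly when some move hands the opponent an L position.
No move ever increases a pile, so every position that can arise here has a ≤ 3 and b ≤ 7; it is enough to label the cells with 0 ≤ a ≤ 3 and 0 ≤ b ≤ 7.
Every move lowers a or b (never raises either), so fill the grid row by row in increasing a, and left to right within a row: each cell's successors are then already labelled.
      b=0  b=1  b=2  b=3  b=4  b=5  b=6  b=7
a=0:    L    L    W    W    W    W    L    L
a=1:    W    W    L    L    W    W    W    W
a=2:    L    L    W    W    W    W    L    L
a=3:    W    W    L    L    W    W    W    W
Cells with no legal move (terminal, hence L): (0,0), (0,1).
The remaining L cells, each justified by listing all of its moves:
(0,6): only reaches (0,4)(W), (0,2)(W), all W → L
(0,7): only reaches (0,5)(W), (0,3)(W), all W → L
(1,2): only reaches (0,2)(W), (1,0)(W), all W → L
(1,3): only reaches (0,3)(W), (1,1)(W), all W → L
(2,0): only reaches (1,0)(W), which is W → L
(2,1): only reaches (1,1)(W), which is W → L
(2,6): only reaches (1,6)(W), (2,4)(W), (2,2)(W), all W → L
(2,7): only reaches (1,7)(W), (2,5)(W), (2,3)(W), all W → L
(3,2): only reaches (2,2)(W), (0,2)(W), (3,0)(W), all W → L
(3,3): only reaches (2,3)(W), (0,3)(W), (3,1)(W), all W → L
Every other cell has at least one move into one of the L cells above, so it is W.
From (3,7), the L positions reachable in one move are: (2,7), (0,7), (3,3). Any move reaching one of these is winning.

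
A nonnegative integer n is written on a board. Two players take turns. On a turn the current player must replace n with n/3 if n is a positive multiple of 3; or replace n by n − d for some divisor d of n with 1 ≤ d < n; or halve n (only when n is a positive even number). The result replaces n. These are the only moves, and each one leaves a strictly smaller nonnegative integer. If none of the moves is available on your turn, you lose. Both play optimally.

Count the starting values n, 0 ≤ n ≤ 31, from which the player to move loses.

Work bottom-up. With no move the player to move loses. Otherwise the position is W if at least one move leads to an L position for the opponent, and L if every move leads to a W.
n=0: no move → L
n=1: no move → L
n=2: can move to 1, which is L ⇒ W
n=3: can move to 1, which is L ⇒ W
n=4: moves to 2(W), 3(W); every one is W ⇒ L
n=5: can move to 4, which is L ⇒ W
n=6: can move to 4, which is L ⇒ W
n=7: the only move is to 6(W), a W ⇒ L
n=8: can move to 4, which is L ⇒ W
n=9: moves to 3(W), 6(W), 8(W); every one is W ⇒ L
n=10: can move to 9, which is L ⇒ W
n=11: the only move is to 10(W), a W ⇒ L
n=12: can move to 4, which is L ⇒ W
n=13: the only move is to 12(W), a W ⇒ L
n=14: can move to 7, which is L ⇒ W
n=15: moves to 5(W), 10(W), 12(W), 14(W); every one is W ⇒ L
n=16: can move to 15, which is L ⇒ W
n=17: the only move is to 16(W), a W ⇒ L
n=18: can move to 9, which is L ⇒ W
n=19: the only move is to 18(W), a W ⇒ L
n=20: can move to 15, which is L ⇒ W
n=21: can move to 7, which is L ⇒ W
n=22: can move to 11, which is L ⇒ W
n=23: the only move is to 22(W), a W ⇒ L
n=24: can move to 23, which is L ⇒ W
n=25: moves to 20(W), 24(W); every one is W ⇒ L
n=26: can move to 13, which is L ⇒ W
n=27: can move to 9, which is L ⇒ W
n=28: moves to 14(W), 21(W), 24(W), 26(W), 27(W); every one is W ⇒ L
n=29: can move to 28, which is L ⇒ W
n=30: can move to 15, which is L ⇒ W
n=31: the only move is to 30(W), a W ⇒ L
L entries with 0 ≤ n ≤ 31: n = 0, 1, 4, 7, 9, 11, 13, 15, 17, 19, 23, 25, 28, 31; that makes 14.

14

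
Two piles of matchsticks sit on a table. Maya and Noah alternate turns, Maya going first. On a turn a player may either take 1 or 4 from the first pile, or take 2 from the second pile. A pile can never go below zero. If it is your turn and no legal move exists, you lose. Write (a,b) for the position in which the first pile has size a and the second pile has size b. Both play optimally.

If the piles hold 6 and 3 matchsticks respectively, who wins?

Noah wins.

Positions with no move are L. A position that does have a move is losing for the player to move precisely when every available move leads to a winning position for the opponent. Fill in the labels:
No move ever increases a pile, so every position that can arise here has a ≤ 6 and b ≤ 3; it is enough to label the cells with 0 ≤ a ≤ 6 and 0 ≤ b ≤ 3.
Every move lowers a or b (never raises either), so fill the grid row by row in increasing a, and left to right within a row: each cell's successors are then already labelled.
      b=0  b=1  b=2  b=3
a=0:    L    L    W    W
a=1:    W    W    L    L
a=2:    L    L    W    W
a=3:    W    W    L    L
a=4:    W    W    W    W
a=5:    L    L    W    W
a=6:    W    W    L    L
Cells with no legal move (terminal, hence L): (0,0), (0,1).
The remaining L cells, each justified by listing all of its moves:
(1,2): moves to (0,2)(W), (1,0)(W); every one is W ⇒ L
(1,3): moves to (0,3)(W), (1,1)(W); every one is W ⇒ L
(2,0): the only move is to (1,0)(W), a W ⇒ L
(2,1): the only move is to (1,1)(W), a W ⇒ L
(3,2): moves to (2,2)(W), (3,0)(W); every one is W ⇒ L
(3,3): moves to (2,3)(W), (3,1)(W); every one is W ⇒ L
(5,0): moves to (4,0)(W), (1,0)(W); every one is W ⇒ L
(5,1): moves to (4,1)(W), (1,1)(W); every one is W ⇒ L
(6,2): moves to (5,2)(W), (2,2)(W), (6,0)(W); every one is W ⇒ L
(6,3): moves to (5,3)(W), (2,3)(W), (6,1)(W); every one is W ⇒ L
Every other cell has at least one move into one of the L cells above, so it is W.
The starting position (6,3) is L: whatever Maya does, the opponent receives a W position.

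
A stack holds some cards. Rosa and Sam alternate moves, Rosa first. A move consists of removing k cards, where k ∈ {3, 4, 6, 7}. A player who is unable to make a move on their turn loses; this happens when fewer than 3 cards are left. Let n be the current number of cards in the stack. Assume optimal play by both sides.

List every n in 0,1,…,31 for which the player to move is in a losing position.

Positions with no move are L. A position that does have a move is losing for the player to move precisely when every available move leads to a winning position for the opponent. Fill in the labels:
n=0: no move → L
n=1: no move → L
n=2: no move → L
n=3: →0(L), so W
n=4: →1(L), so W
n=5: →2(L), so W
n=6: →2(L), so W
n=7: →1(L), so W
n=8: →2(L), so W
n=9: →2(L), so W
n=10: →7(W), 6(W), 4(W), 3(W) — all W, so L
n=11: →8(W), 7(W), 5(W), 4(W) — all W, so L
n=12: →9(W), 8(W), 6(W), 5(W) — all W, so L
n=13: →10(L), so W
n=14: →11(L), so W
n=15: →12(L), so W
n=16: →12(L), so W
n=17: →11(L), so W
n=18: →12(L), so W
n=19: →12(L), so W
n=20: →17(W), 16(W), 14(W), 13(W) — all W, so L
n=21: →18(W), 17(W), 15(W), 14(W) — all W, so L
n=22: →19(W), 18(W), 16(W), 15(W) — all W, so L
n=23: →20(L), so W
n=24: →21(L), so W
n=25: →22(L), so W
n=26: →22(L), so W
n=27: →21(L), so W
n=28: →22(L), so W
n=29: →22(L), so W
n=30: →27(W), 26(W), 24(W), 23(W) — all W, so L
n=31: →28(W), 27(W), 25(W), 24(W) — all W, so L
The losing starting values of n are exactly the entries labelled L in this table (11 of them).

0, 1, 2, 10, 11, 12, 20, 21, 22, 30, 31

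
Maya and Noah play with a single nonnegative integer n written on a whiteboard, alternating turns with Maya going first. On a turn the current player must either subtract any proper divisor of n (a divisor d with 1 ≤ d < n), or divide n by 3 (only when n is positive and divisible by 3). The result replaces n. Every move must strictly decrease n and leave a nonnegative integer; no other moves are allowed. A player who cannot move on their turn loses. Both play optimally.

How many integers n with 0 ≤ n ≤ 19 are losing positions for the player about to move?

10

Build the W/L table. Terminal = L. A non-terminal position is W if it has a move to some L; otherwise it is L.
n=0: no move → L
n=1: no move → L
n=2: →1(L), so W
n=3: →1(L), so W
n=4: →2(W), 3(W) — all W, so L
n=5: →4(L), so W
n=6: →4(L), so W
n=7: →6(W) only, which is W, so L
n=8: →4(L), so W
n=9: →3(W), 6(W), 8(W) — all W, so L
n=10: →9(L), so W
n=11: →10(W) only, which is W, so L
n=12: →4(L), so W
n=13: →12(W) only, which is W, so L
n=14: →7(L), so W
n=15: →5(W), 10(W), 12(W), 14(W) — all W, so L
n=16: →15(L), so W
n=17: →16(W) only, which is W, so L
n=18: →9(L), so W
n=19: →18(W) only, which is W, so L
L entries with 0 ≤ n ≤ 19: n = 0, 1, 4, 7, 9, 11, 13, 15, 17, 19; that makes 10.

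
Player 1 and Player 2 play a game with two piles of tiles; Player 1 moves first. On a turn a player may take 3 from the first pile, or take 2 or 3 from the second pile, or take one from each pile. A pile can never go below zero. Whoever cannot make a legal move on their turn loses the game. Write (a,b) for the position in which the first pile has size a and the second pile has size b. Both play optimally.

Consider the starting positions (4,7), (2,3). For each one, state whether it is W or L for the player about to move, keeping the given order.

(4,7): L, (2,3): W

Compute win/loss labels from the base case upward. A position with no move is L. Any other position is W if it can reach an L in one move, else L.
No move ever increases a pile, so every position that can arise here has a ≤ 4 and b ≤ 7; it is enough to label the cells with 0 ≤ a ≤ 4 and 0 ≤ b ≤ 7.
Every move lowers a or b (never raises either), so fill the grid row by row in increasing a, and left to right within a row: each cell's successors are then already labelled.
      b=0  b=1  b=2  b=3  b=4  b=5  b=6  b=7
a=0:    L    L    W    W    W    L    L    W
a=1:    L    W    W    W    L    L    W    W
a=2:    L    W    W    W    L    W    W    W
a=3:    W    W    L    L    W    W    W    L
a=4:    W    L    L    W    W    W    L    L
Cells with no legal move (terminal, hence L): (0,0), (0,1), (1,0), (2,0).
The remaining L cells, each justified by listing all of its moves:
(0,5): only reaches (0,3)(W), (0,2)(W), all W → L
(0,6): only reaches (0,4)(W), (0,3)(W), all W → L
(1,4): only reaches (1,2)(W), (1,1)(W), (0,3)(W), all W → L
(1,5): only reaches (1,3)(W), (1,2)(W), (0,4)(W), all W → L
(2,4): only reaches (2,2)(W), (2,1)(W), (1,3)(W), all W → L
(3,2): only reaches (0,2)(W), (3,0)(W), (2,1)(W), all W → L
(3,3): only reaches (0,3)(W), (3,1)(W), (3,0)(W), (2,2)(W), all W → L
(3,7): only reaches (0,7)(W), (3,5)(W), (3,4)(W), (2,6)(W), all W → L
(4,1): only reaches (1,1)(W), (3,0)(W), all W → L
(4,2): only reaches (1,2)(W), (4,0)(W), (3,1)(W), all W → L
(4,6): only reaches (1,6)(W), (4,4)(W), (4,3)(W), (3,5)(W), all W → L
(4,7): only reaches (1,7)(W), (4,5)(W), (4,4)(W), (3,6)(W), all W → L
Every other cell has at least one move into one of the L cells above, so it is W.
(4,7): one of the L cells justified above, so L
(2,3): the move to (2,0) reaches an L cell, so W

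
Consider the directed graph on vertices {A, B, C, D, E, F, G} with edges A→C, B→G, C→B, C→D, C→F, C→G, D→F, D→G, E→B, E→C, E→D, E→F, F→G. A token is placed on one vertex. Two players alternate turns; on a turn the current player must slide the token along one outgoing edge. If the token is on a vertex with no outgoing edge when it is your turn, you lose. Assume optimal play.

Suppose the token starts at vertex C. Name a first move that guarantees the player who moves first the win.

Move to G.

Compute win/loss labels from the base case upward. A position with no move is L. Any other position is W if it can reach an L in one move, else L.
Every edge goes from a vertex to one that appears earlier in the order G, F, D, B, C, E, A, so processing vertices in that order labels each vertex after all of its successors.
G: no outgoing edge → L
F: can move to G, which is L ⇒ W
D: can move to G, which is L ⇒ W
B: can move to G, which is L ⇒ W
C: can move to G, which is L ⇒ W
E: moves to C(W), B(W), D(W), F(W); every one is W ⇒ L
A: the only move is to C(W), a W ⇒ L
From C, the L positions reachable in one move are: G.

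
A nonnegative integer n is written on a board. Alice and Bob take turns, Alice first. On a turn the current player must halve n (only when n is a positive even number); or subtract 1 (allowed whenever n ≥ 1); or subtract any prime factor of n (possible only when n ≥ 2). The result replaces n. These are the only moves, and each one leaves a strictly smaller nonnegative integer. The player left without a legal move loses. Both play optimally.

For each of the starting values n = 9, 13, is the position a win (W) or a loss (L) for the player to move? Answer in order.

9: L, 13: W

Positions with no move are L. A position that does have a move is losing for the player to move precisely when every available move leads to a winning position for the opponent. Fill in the labels:
n=0: no move → L
n=1: can move to 0, which is L ⇒ W
n=2: can move to 0, which is L ⇒ W
n=3: can move to 0, which is L ⇒ W
n=4: moves to 2(W), 3(W); every one is W ⇒ L
n=5: can move to 0, which is L ⇒ W
n=6: can move to 4, which is L ⇒ W
n=7: can move to 0, which is L ⇒ W
n=8: can move to 4, which is L ⇒ W
n=9: moves to 6(W), 8(W); every one is W ⇒ L
n=10: can move to 9, which is L ⇒ W
n=11: can move to 0, which is L ⇒ W
n=12: can move to 9, which is L ⇒ W
n=13: can move to 0, which is L ⇒ W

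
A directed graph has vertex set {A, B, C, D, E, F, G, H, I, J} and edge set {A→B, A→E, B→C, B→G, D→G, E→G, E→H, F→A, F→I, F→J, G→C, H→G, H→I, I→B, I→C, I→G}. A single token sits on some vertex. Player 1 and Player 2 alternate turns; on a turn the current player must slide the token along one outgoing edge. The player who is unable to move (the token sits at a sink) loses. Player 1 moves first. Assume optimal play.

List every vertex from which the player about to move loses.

Label each position W (a win for the player to move) or L (a loss). A position with no legal move is L; any other position is W exactly when some move reaches an L, and L when every move reaches a W.
Every edge goes from a vertex to one that appears earlier in the order C, J, G, B, I, H, E, A, F, D, so processing vertices in that order labels each vertex after all of its successors.
C: no outgoing edge → L
J: no outgoing edge → L
G: reaches L-position C → W
B: reaches L-position C → W
I: reaches L-position C → W
H: only reaches I(W), G(W), all W → L
E: reaches L-position H → W
A: only reaches E(W), B(W), all W → L
F: reaches L-position A → W
D: only reaches G(W), which is W → L
The losing starting vertices are exactly the entries labelled L in this table (5 of them).

A, C, D, H, J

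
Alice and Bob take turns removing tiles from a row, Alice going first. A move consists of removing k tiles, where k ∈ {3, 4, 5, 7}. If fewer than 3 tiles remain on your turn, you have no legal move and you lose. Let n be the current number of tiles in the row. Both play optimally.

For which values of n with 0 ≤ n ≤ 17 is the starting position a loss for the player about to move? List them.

0, 1, 2, 10, 11, 12

Compute win/loss labels from the base case upward. A position with no move is L. Any other position is W if it can reach an L in one move, else L.
n=0: no move → L
n=1: no move → L
n=2: no move → L
n=3: →0(L), so W
n=4: →1(L), so W
n=5: →2(L), so W
n=6: →2(L), so W
n=7: →2(L), so W
n=8: →1(L), so W
n=9: →2(L), so W
n=10: →7(W), 6(W), 5(W), 3(W) — all W, so L
n=11: →8(W), 7(W), 6(W), 4(W) — all W, so L
n=12: →9(W), 8(W), 7(W), 5(W) — all W, so L
n=13: →10(L), so W
n=14: →11(L), so W
n=15: →12(L), so W
n=16: →12(L), so W
n=17: →12(L), so W
Reading off the rows marked L gives the requested list; there are 6 such values of n.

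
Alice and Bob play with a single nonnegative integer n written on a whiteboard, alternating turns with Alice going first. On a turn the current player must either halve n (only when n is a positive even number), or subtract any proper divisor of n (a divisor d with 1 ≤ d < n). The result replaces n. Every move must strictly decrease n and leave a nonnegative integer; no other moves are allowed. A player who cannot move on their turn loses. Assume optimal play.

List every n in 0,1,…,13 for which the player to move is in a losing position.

Work bottom-up. With no move the player to move loses. Otherwise the position is W if at least one move leads to an L position for the opponent, and L if every move leads to a W.
n=0: no move → L
n=1: no move → L
n=2: →1(L), so W
n=3: →2(W) only, which is W, so L
n=4: →3(L), so W
n=5: →4(W) only, which is W, so L
n=6: →3(L), so W
n=7: →6(W) only, which is W, so L
n=8: →7(L), so W
n=9: →6(W), 8(W) — all W, so L
n=10: →5(L), so W
n=11: →10(W) only, which is W, so L
n=12: →9(L), so W
n=13: →12(W) only, which is W, so L
The losing starting values of n are exactly the entries labelled L in this table (8 of them).

0, 1, 3, 5, 7, 9, 11, 13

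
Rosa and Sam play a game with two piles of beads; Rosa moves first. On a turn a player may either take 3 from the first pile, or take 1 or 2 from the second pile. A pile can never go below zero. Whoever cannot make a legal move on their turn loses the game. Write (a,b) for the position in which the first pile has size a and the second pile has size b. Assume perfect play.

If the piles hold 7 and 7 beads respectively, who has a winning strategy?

Build the W/L table. Terminal = L. A non-terminal position is W if it has a move to some L; otherwise it is L.
No move ever increases a pile, so every position that can arise here has a ≤ 7 and b ≤ 7; it is enough to label the cells with 0 ≤ a ≤ 7 and 0 ≤ b ≤ 7.
Every move lowers a or b (never raises either), so fill the grid row by row in increasing a, and left to right within a row: each cell's successors are then already labelled.
      b=0  b=1  b=2  b=3  b=4  b=5  b=6  b=7
a=0:    L    W    W    L    W    W    L    W
a=1:    L    W    W    L    W    W    L    W
a=2:    L    W    W    L    W    W    L    W
a=3:    W    L    W    W    L    W    W    L
a=4:    W    L    W    W    L    W    W    L
a=5:    W    L    W    W    L    W    W    L
a=6:    L    W    W    L    W    W    L    W
a=7:    L    W    W    L    W    W    L    W
Cells with no legal move (terminal, hence L): (0,0), (1,0), (2,0).
The remaining L cells, each justified by listing all of its moves:
(0,3): moves to (0,2)(W), (0,1)(W); every one is W ⇒ L
(0,6): moves to (0,5)(W), (0,4)(W); every one is W ⇒ L
(1,3): moves to (1,2)(W), (1,1)(W); every one is W ⇒ L
(1,6): moves to (1,5)(W), (1,4)(W); every one is W ⇒ L
(2,3): moves to (2,2)(W), (2,1)(W); every one is W ⇒ L
(2,6): moves to (2,5)(W), (2,4)(W); every one is W ⇒ L
(3,1): moves to (0,1)(W), (3,0)(W); every one is W ⇒ L
(3,4): moves to (0,4)(W), (3,3)(W), (3,2)(W); every one is W ⇒ L
(3,7): moves to (0,7)(W), (3,6)(W), (3,5)(W); every one is W ⇒ L
(4,1): moves to (1,1)(W), (4,0)(W); every one is W ⇒ L
(4,4): moves to (1,4)(W), (4,3)(W), (4,2)(W); every one is W ⇒ L
(4,7): moves to (1,7)(W), (4,6)(W), (4,5)(W); every one is W ⇒ L
(5,1): moves to (2,1)(W), (5,0)(W); every one is W ⇒ L
(5,4): moves to (2,4)(W), (5,3)(W), (5,2)(W); every one is W ⇒ L
(5,7): moves to (2,7)(W), (5,6)(W), (5,5)(W); every one is W ⇒ L
(6,0): the only move is to (3,0)(W), a W ⇒ L
(6,3): moves to (3,3)(W), (6,2)(W), (6,1)(W); every one is W ⇒ L
(6,6): moves to (3,6)(W), (6,5)(W), (6,4)(W); every one is W ⇒ L
(7,0): the only move is to (4,0)(W), a W ⇒ L
(7,3): moves to (4,3)(W), (7,2)(W), (7,1)(W); every one is W ⇒ L
(7,6): moves to (4,6)(W), (7,5)(W), (7,4)(W); every one is W ⇒ L
Every other cell has at least one move into one of the L cells above, so it is W.
The starting position (7,7) is W: Rosa should move to (4,7), handing over an L position.

Rosa wins.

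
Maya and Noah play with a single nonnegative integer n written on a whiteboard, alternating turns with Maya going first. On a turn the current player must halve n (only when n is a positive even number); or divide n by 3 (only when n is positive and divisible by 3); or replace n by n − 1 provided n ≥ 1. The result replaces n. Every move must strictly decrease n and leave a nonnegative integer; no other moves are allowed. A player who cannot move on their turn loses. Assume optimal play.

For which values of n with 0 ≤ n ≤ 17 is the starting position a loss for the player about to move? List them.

0, 2, 5, 7, 9, 11, 13, 16

Work bottom-up. With no move the player to move loses. Otherwise the position is W if at least one move leads to an L position for the opponent, and L if every move leads to a W.
n=0: no move → L
n=1: reaches L-position 0 → W
n=2: only reaches 1(W), which is W → L
n=3: reaches L-position 2 → W
n=4: reaches L-position 2 → W
n=5: only reaches 4(W), which is W → L
n=6: reaches L-position 2 → W
n=7: only reaches 6(W), which is W → L
n=8: reaches L-position 7 → W
n=9: only reaches 3(W), 8(W), all W → L
n=10: reaches L-position 5 → W
n=11: only reaches 10(W), which is W → L
n=12: reaches L-position 11 → W
n=13: only reaches 12(W), which is W → L
n=14: reaches L-position 7 → W
n=15: reaches L-position 5 → W
n=16: only reaches 8(W), 15(W), all W → L
n=17: reaches L-position 16 → W
The losing starting values of n are exactly the entries labelled L in this table (8 of them).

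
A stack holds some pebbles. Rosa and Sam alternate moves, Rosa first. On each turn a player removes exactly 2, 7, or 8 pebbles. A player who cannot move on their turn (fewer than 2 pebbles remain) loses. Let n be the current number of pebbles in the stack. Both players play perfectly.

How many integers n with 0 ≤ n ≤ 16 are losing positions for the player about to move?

7

Positions with no move are L. A position that does have a move is losing for the player to move precisely when every available move leads to a winning position for the opponent. Fill in the labels:
n=0: no move → L
n=1: no move → L
n=2: W (go to 0, an L position)
n=3: W (go to 1, an L position)
n=4: L (sole option 2(W) is W)
n=5: L (sole option 3(W) is W)
n=6: W (go to 4, an L position)
n=7: W (go to 5, an L position)
n=8: W (go to 1, an L position)
n=9: W (go to 1, an L position)
n=10: L (options 8(W), 3(W), 2(W) are all W)
n=11: W (go to 4, an L position)
n=12: W (go to 10, an L position)
n=13: W (go to 5, an L position)
n=14: L (options 12(W), 7(W), 6(W) are all W)
n=15: L (options 13(W), 8(W), 7(W) are all W)
n=16: W (go to 14, an L position)
L entries with 0 ≤ n ≤ 16: n = 0, 1, 4, 5, 10, 14, 15; that makes 7.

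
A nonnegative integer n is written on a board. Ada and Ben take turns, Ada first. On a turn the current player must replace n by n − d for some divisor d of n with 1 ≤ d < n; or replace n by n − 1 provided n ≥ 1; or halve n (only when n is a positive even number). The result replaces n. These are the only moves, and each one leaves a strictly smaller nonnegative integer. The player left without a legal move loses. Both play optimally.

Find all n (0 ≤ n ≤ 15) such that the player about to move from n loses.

Compute win/loss labels from the base case upward. A position with no move is L. Any other position is W if it can reach an L in one move, else L.
n=0: no move → L
n=1: reaches L-position 0 → W
n=2: only reaches 1(W), which is W → L
n=3: reaches L-position 2 → W
n=4: reaches L-position 2 → W
n=5: only reaches 4(W), which is W → L
n=6: reaches L-position 5 → W
n=7: only reaches 6(W), which is W → L
n=8: reaches L-position 7 → W
n=9: only reaches 6(W), 8(W), all W → L
n=10: reaches L-position 5 → W
n=11: only reaches 10(W), which is W → L
n=12: reaches L-position 9 → W
n=13: only reaches 12(W), which is W → L
n=14: reaches L-position 7 → W
n=15: only reaches 10(W), 12(W), 14(W), all W → L
The losing starting values of n are exactly the entries labelled L in this table (8 of them).

0, 2, 5, 7, 9, 11, 13, 15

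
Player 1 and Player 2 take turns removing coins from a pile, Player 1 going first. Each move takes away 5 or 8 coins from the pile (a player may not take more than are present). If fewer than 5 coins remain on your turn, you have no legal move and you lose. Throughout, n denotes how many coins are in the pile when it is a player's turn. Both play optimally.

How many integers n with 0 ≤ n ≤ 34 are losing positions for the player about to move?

15

Compute win/loss labels from the base case upward. A position with no move is L. Any other position is W if it can reach an L in one move, else L.
n=0: no move → L
n=1: no move → L
n=2: no move → L
n=3: no move → L
n=4: no move → L
n=5: reaches L-position 0 → W
n=6: reaches L-position 1 → W
n=7: reaches L-position 2 → W
n=8: reaches L-position 3 → W
n=9: reaches L-position 4 → W
n=10: reaches L-position 2 → W
n=11: reaches L-position 3 → W
n=12: reaches L-position 4 → W
n=13: only reaches 8(W), 5(W), all W → L
n=14: only reaches 9(W), 6(W), all W → L
n=15: only reaches 10(W), 7(W), all W → L
n=16: only reaches 11(W), 8(W), all W → L
n=17: only reaches 12(W), 9(W), all W → L
n=18: reaches L-position 13 → W
n=19: reaches L-position 14 → W
n=20: reaches L-position 15 → W
n=21: reaches L-position 16 → W
n=22: reaches L-position 17 → W
n=23: reaches L-position 15 → W
n=24: reaches L-position 16 → W
n=25: reaches L-position 17 → W
n=26: only reaches 21(W), 18(W), all W → L
n=27: only reaches 22(W), 19(W), all W → L
n=28: only reaches 23(W), 20(W), all W → L
n=29: only reaches 24(W), 21(W), all W → L
n=30: only reaches 25(W), 22(W), all W → L
n=31: reaches L-position 26 → W
n=32: reaches L-position 27 → W
n=33: reaches L-position 28 → W
n=34: reaches L-position 29 → W
L entries with 0 ≤ n ≤ 34: n = 0, 1, 2, 3, 4, 13, 14, 15, 16, 17, 26, 27, 28, 29, 30; that makes 15.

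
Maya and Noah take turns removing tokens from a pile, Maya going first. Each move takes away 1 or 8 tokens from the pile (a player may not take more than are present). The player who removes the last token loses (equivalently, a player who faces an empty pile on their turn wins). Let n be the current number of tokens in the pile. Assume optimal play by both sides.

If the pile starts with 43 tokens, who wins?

Use the standard recursion: the mover wins at a terminal position; elsewhere, the mover wins exactly when some move hands the opponent an L position.
n=0: no move; the opponent has just taken the last token and therefore loses → W
n=1: the only move is to 0(W), a W ⇒ L
n=2: can move to 1, which is L ⇒ W
n=3: the only move is to 2(W), a W ⇒ L
n=4: can move to 3, which is L ⇒ W
n=5: the only move is to 4(W), a W ⇒ L
n=6: can move to 5, which is L ⇒ W
n=7: the only move is to 6(W), a W ⇒ L
n=8: can move to 7, which is L ⇒ W
n=9: can move to 1, which is L ⇒ W
n=10: moves to 9(W), 2(W); every one is W ⇒ L
n=11: can move to 10, which is L ⇒ W
n=12: moves to 11(W), 4(W); every one is W ⇒ L
n=13: can move to 12, which is L ⇒ W
n=14: moves to 13(W), 6(W); every one is W ⇒ L
n=15: can move to 14, which is L ⇒ W
n=16: moves to 15(W), 8(W); every one is W ⇒ L
n=17: can move to 16, which is L ⇒ W
n=18: can move to 10, which is L ⇒ W
n=19: moves to 18(W), 11(W); every one is W ⇒ L
n=20: can move to 19, which is L ⇒ W
n=21: moves to 20(W), 13(W); every one is W ⇒ L
n=22: can move to 21, which is L ⇒ W
n=23: moves to 22(W), 15(W); every one is W ⇒ L
n=24: can move to 23, which is L ⇒ W
n=25: moves to 24(W), 17(W); every one is W ⇒ L
n=26: can move to 25, which is L ⇒ W
n=27: can move to 19, which is L ⇒ W
n=28: moves to 27(W), 20(W); every one is W ⇒ L
n=29: can move to 28, which is L ⇒ W
n=30: moves to 29(W), 22(W); every one is W ⇒ L
n=31: can move to 30, which is L ⇒ W
n=32: moves to 31(W), 24(W); every one is W ⇒ L
n=33: can move to 32, which is L ⇒ W
n=34: moves to 33(W), 26(W); every one is W ⇒ L
n=35: can move to 34, which is L ⇒ W
n=36: can move to 28, which is L ⇒ W
n=37: moves to 36(W), 29(W); every one is W ⇒ L
n=38: can move to 37, which is L ⇒ W
n=39: moves to 38(W), 31(W); every one is W ⇒ L
n=40: can move to 39, which is L ⇒ W
n=41: moves to 40(W), 33(W); every one is W ⇒ L
n=42: can move to 41, which is L ⇒ W
n=43: moves to 42(W), 35(W); every one is W ⇒ L
Every move from 43 reaches a W position, so the mover loses.

Noah wins.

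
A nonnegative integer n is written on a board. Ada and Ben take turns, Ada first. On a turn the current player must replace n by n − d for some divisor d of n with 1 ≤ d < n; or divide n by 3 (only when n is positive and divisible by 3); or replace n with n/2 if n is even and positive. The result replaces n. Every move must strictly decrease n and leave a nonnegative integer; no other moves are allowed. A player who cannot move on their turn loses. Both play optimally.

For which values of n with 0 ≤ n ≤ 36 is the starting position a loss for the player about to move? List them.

Use the standard recursion: the mover loses at a terminal position; elsewhere, the mover wins exactly when some move hands the opponent an L position.
n=0: no move → L
n=1: no move → L
n=2: reaches L-position 1 → W
n=3: reaches L-position 1 → W
n=4: only reaches 2(W), 3(W), all W → L
n=5: reaches L-position 4 → W
n=6: reaches L-position 4 → W
n=7: only reaches 6(W), which is W → L
n=8: reaches L-position 4 → W
n=9: only reaches 3(W), 6(W), 8(W), all W → L
n=10: reaches L-position 9 → W
n=11: only reaches 10(W), which is W → L
n=12: reaches L-position 4 → W
n=13: only reaches 12(W), which is W → L
n=14: reaches L-position 7 → W
n=15: only reaches 5(W), 10(W), 12(W), 14(W), all W → L
n=16: reaches L-position 15 → W
n=17: only reaches 16(W), which is W → L
n=18: reaches L-position 9 → W
n=19: only reaches 18(W), which is W → L
n=20: reaches L-position 15 → W
n=21: reaches L-position 7 → W
n=22: reaches L-position 11 → W
n=23: only reaches 22(W), which is W → L
n=24: reaches L-position 23 → W
n=25: only reaches 20(W), 24(W), all W → L
n=26: reaches L-position 13 → W
n=27: reaches L-position 9 → W
n=28: only reaches 14(W), 21(W), 24(W), 26(W), 27(W), all W → L
n=29: reaches L-position 28 → W
n=30: reaches L-position 15 → W
n=31: only reaches 30(W), which is W → L
n=32: reaches L-position 28 → W
n=33: reaches L-position 11 → W
n=34: reaches L-position 17 → W
n=35: reaches L-position 28 → W
n=36: only reaches 12(W), 18(W), 24(W), 27(W), 30(W), 32(W), 33(W), 34(W), 35(W), all W → L
Reading off the rows marked L gives the requested list; there are 15 such values of n.

0, 1, 4, 7, 9, 11, 13, 15, 17, 19, 23, 25, 28, 31, 36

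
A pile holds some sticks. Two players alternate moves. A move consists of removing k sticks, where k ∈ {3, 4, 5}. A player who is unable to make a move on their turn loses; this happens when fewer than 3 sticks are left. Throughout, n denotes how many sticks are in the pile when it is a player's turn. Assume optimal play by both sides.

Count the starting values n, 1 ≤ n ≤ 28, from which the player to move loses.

11

Compute win/loss labels from the base case upward. A position with no move is L. Any other position is W if it can reach an L in one move, else L.
n=0: no move → L
n=1: no move → L
n=2: no move → L
n=3: W (go to 0, an L position)
n=4: W (go to 1, an L position)
n=5: W (go to 2, an L position)
n=6: W (go to 2, an L position)
n=7: W (go to 2, an L position)
n=8: L (options 5(W), 4(W), 3(W) are all W)
n=9: L (options 6(W), 5(W), 4(W) are all W)
n=10: L (options 7(W), 6(W), 5(W) are all W)
n=11: W (go to 8, an L position)
n=12: W (go to 9, an L position)
n=13: W (go to 10, an L position)
n=14: W (go to 10, an L position)
n=15: W (go to 10, an L position)
n=16: L (options 13(W), 12(W), 11(W) are all W)
n=17: L (options 14(W), 13(W), 12(W) are all W)
n=18: L (options 15(W), 14(W), 13(W) are all W)
n=19: W (go to 16, an L position)
n=20: W (go to 17, an L position)
n=21: W (go to 18, an L position)
n=22: W (go to 18, an L position)
n=23: W (go to 18, an L position)
n=24: L (options 21(W), 20(W), 19(W) are all W)
n=25: L (options 22(W), 21(W), 20(W) are all W)
n=26: L (options 23(W), 22(W), 21(W) are all W)
n=27: W (go to 24, an L position)
n=28: W (go to 25, an L position)
L entries with 1 ≤ n ≤ 28 (n=0 is outside the asked range and is not counted): n = 1, 2, 8, 9, 10, 16, 17, 18, 24, 25, 26; that makes 11.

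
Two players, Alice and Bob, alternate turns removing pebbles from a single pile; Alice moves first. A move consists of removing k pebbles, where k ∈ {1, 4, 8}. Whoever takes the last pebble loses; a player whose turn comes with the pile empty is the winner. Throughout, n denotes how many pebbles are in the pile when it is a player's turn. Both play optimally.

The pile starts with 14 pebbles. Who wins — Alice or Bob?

Use the standard recursion: the mover wins at a terminal position; elsewhere, the mover wins exactly when some move hands the opponent an L position.
n=0: no move; the opponent has just taken the last pebble and therefore loses → W
n=1: the only move is to 0(W), a W ⇒ L
n=2: can move to 1, which is L ⇒ W
n=3: the only move is to 2(W), a W ⇒ L
n=4: can move to 3, which is L ⇒ W
n=5: can move to 1, which is L ⇒ W
n=6: moves to 5(W), 2(W); every one is W ⇒ L
n=7: can move to 6, which is L ⇒ W
n=8: moves to 7(W), 4(W), 0(W); every one is W ⇒ L
n=9: can move to 8, which is L ⇒ W
n=10: can move to 6, which is L ⇒ W
n=11: can move to 3, which is L ⇒ W
n=12: can move to 8, which is L ⇒ W
n=13: moves to 12(W), 9(W), 5(W); every one is W ⇒ L
n=14: can move to 13, which is L ⇒ W
The starting position 14 is W: Alice should remove 1, leaving 13, handing over an L position.

Alice wins.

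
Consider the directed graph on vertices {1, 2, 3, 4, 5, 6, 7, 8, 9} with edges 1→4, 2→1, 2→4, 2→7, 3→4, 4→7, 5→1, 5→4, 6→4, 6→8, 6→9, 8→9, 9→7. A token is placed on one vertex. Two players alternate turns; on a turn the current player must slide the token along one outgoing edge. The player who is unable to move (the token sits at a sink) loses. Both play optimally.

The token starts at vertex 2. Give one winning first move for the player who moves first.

Classify positions by backward induction: terminal positions (no move available) are L. From any other position, the mover wins iff some move reaches an L.
Every edge goes from a vertex to one that appears earlier in the order 7, 4, 1, 9, 8, 6, 3, 5, 2, so processing vertices in that order labels each vertex after all of its successors.
7: no outgoing edge → L
4: W (go to 7, an L position)
1: L (sole option 4(W) is W)
9: W (go to 7, an L position)
8: L (sole option 9(W) is W)
6: W (go to 8, an L position)
3: L (sole option 4(W) is W)
5: W (go to 1, an L position)
2: W (go to 1, an L position)
From 2, the L positions reachable in one move are: 1, 7. Any move reaching one of these is winning.

Move to 1.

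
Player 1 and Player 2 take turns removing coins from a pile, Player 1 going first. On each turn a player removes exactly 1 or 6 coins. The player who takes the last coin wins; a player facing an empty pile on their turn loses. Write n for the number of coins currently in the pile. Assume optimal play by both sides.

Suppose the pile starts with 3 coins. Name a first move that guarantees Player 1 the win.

Remove 1, leaving 2.

Label each position W (a win for the player to move) or L (a loss). A position with no legal move is L; any other position is W exactly when some move reaches an L, and L when every move reaches a W.
n=0: no move → L
n=1: W (go to 0, an L position)
n=2: L (sole option 1(W) is W)
n=3: W (go to 2, an L position)
From 3, the L positions reachable in one move are: 2.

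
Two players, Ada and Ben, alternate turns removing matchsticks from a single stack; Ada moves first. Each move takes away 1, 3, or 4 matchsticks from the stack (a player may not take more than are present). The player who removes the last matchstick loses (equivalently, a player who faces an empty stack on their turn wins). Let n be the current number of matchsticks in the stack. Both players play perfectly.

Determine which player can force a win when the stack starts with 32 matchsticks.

Ada wins.

Compute win/loss labels from the base case upward. A position with no move is W. Any other position is W if it can reach an L in one move, else L.
n=0: no move; the opponent has just taken the last matchstick and therefore loses → W
n=1: the only move is to 0(W), a W ⇒ L
n=2: can move to 1, which is L ⇒ W
n=3: moves to 2(W), 0(W); every one is W ⇒ L
n=4: can move to 3, which is L ⇒ W
n=5: can move to 1, which is L ⇒ W
n=6: can move to 3, which is L ⇒ W
n=7: can move to 3, which is L ⇒ W
n=8: moves to 7(W), 5(W), 4(W); every one is W ⇒ L
n=9: can move to 8, which is L ⇒ W
n=10: moves to 9(W), 7(W), 6(W); every one is W ⇒ L
n=11: can move to 10, which is L ⇒ W
n=12: can move to 8, which is L ⇒ W
n=13: can move to 10, which is L ⇒ W
n=14: can move to 10, which is L ⇒ W
n=15: moves to 14(W), 12(W), 11(W); every one is W ⇒ L
n=16: can move to 15, which is L ⇒ W
n=17: moves to 16(W), 14(W), 13(W); every one is W ⇒ L
n=18: can move to 17, which is L ⇒ W
n=19: can move to 15, which is L ⇒ W
n=20: can move to 17, which is L ⇒ W
n=21: can move to 17, which is L ⇒ W
n=22: moves to 21(W), 19(W), 18(W); every one is W ⇒ L
n=23: can move to 22, which is L ⇒ W
n=24: moves to 23(W), 21(W), 20(W); every one is W ⇒ L
n=25: can move to 24, which is L ⇒ W
n=26: can move to 22, which is L ⇒ W
n=27: can move to 24, which is L ⇒ W
n=28: can move to 24, which is L ⇒ W
n=29: moves to 28(W), 26(W), 25(W); every one is W ⇒ L
n=30: can move to 29, which is L ⇒ W
n=31: moves to 30(W), 28(W), 27(W); every one is W ⇒ L
n=32: can move to 31, which is L ⇒ W
From 32 Ada can remove 1, leaving 31, reaching an L position.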